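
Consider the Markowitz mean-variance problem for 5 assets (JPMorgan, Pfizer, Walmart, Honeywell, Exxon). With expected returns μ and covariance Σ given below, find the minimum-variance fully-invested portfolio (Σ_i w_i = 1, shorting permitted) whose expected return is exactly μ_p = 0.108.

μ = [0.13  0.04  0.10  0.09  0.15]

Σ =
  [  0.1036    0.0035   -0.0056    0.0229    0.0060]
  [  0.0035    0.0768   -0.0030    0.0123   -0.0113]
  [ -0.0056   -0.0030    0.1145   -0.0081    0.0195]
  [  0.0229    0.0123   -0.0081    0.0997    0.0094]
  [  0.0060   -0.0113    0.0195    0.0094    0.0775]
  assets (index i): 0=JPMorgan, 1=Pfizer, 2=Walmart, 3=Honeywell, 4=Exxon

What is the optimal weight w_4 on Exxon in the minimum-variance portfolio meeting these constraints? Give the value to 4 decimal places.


0.3167

p=Σ⁻¹μ = [1.0657  0.6777  0.6828  0.4673  1.7233]
q=Σ⁻¹𝟙 = [7.5886  13.7026  7.9279  6.1495  11.5730]
a=μᵀp=0.534486  b=𝟙ᵀp=4.616815  c=𝟙ᵀq=46.941583  D=ac−b²=3.774653
λ₁=(c·0.108−b)/D = (46.941583·0.108−4.616815)/3.774653 = 0.119978
λ₂=(a−b·0.108)/D = (0.534486−4.616815·0.108)/3.774653 = 0.009503
w* = 0.119978·p + 0.009503·q:
  w_0 = 0.119978·1.0657 + 0.009503·7.5886 = 0.2000  (JPMorgan)
  w_1 = 0.119978·0.6777 + 0.009503·13.7026 = 0.2115  (Pfizer)
  w_2 = 0.119978·0.6828 + 0.009503·7.9279 = 0.1573  (Walmart)
  w_3 = 0.119978·0.4673 + 0.009503·6.1495 = 0.1145  (Honeywell)
  w_4 = 0.119978·1.7233 + 0.009503·11.5730 = 0.3167  (Exxon)
Σw_i=1.0000  μᵀw=0.1080
σ²=wᵀΣw=λ₁·μ_p+λ₂ = 0.119978·0.108 + 0.009503 = 0.022461 ≈ 0.0225


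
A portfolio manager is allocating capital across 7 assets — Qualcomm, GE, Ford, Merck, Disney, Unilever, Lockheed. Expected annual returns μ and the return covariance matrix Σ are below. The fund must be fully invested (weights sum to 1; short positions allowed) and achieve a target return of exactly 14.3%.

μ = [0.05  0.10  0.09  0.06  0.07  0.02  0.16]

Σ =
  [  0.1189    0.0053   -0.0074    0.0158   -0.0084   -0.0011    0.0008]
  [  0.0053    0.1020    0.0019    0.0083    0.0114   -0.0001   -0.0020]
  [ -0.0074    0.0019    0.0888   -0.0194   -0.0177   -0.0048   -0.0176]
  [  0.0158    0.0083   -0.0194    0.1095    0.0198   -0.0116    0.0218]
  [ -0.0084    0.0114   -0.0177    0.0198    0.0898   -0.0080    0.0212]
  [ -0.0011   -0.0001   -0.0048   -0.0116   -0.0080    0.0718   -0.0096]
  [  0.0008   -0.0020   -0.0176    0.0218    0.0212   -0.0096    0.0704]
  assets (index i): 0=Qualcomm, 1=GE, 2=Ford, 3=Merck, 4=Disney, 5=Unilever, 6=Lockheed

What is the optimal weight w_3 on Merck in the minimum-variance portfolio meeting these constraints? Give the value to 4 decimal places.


-0.0611

x=Σ⁻¹μ = [0.4845  0.9081  1.7383  0.1969  0.4597  0.8398  2.6427]
y=Σ⁻¹𝟙 = [9.1872  7.4096  20.1058  7.6503  11.2694  20.0958  16.3148]
a=μᵀx=0.755101  b=𝟙ᵀx=7.269994  c=𝟙ᵀy=92.032758  D=ac−b²=16.641240
λ₁=(c·0.143−b)/D = (92.032758·0.143−7.269994)/16.641240 = 0.353981
λ₂=(a−b·0.143)/D = (0.755101−7.269994·0.143)/16.641240 = -0.017097
w* = 0.353981·x + -0.017097·y:
  w_0 = 0.353981·0.4845 + -0.017097·9.1872 = 0.0144  (Qualcomm)
  w_1 = 0.353981·0.9081 + -0.017097·7.4096 = 0.1948  (GE)
  w_2 = 0.353981·1.7383 + -0.017097·20.1058 = 0.2716  (Ford)
  w_3 = 0.353981·0.1969 + -0.017097·7.6503 = -0.0611  (Merck)
  w_4 = 0.353981·0.4597 + -0.017097·11.2694 = -0.0299  (Disney)
  w_5 = 0.353981·0.8398 + -0.017097·20.0958 = -0.0463  (Unilever)
  w_6 = 0.353981·2.6427 + -0.017097·16.3148 = 0.6565  (Lockheed)
Σw_i=1.0000  μᵀw=0.1430
σ²=wᵀΣw=λ₁·μ_p+λ₂ = 0.353981·0.143 + -0.017097 = 0.033523 ≈ 0.0335


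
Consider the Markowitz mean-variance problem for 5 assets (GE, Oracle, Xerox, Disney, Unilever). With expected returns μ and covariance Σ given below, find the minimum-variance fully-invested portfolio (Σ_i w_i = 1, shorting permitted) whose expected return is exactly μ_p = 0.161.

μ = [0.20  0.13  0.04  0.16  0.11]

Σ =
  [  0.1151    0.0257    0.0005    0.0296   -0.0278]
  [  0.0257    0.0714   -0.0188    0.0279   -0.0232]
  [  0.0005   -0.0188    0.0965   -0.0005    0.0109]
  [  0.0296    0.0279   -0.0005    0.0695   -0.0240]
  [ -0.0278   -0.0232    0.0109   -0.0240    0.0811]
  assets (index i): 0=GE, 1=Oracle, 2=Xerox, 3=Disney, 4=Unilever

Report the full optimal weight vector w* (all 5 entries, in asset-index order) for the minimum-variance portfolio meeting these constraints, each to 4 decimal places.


0.2929  0.1032  -0.0944  0.3193  0.3791

p=Σ⁻¹μ = [1.5746  1.4970  0.3841  2.0251  2.8720]
q=Σ⁻¹𝟙 = [6.9839  16.6706  11.1959  12.2679  21.6191]
a=μᵀp=1.164827  b=𝟙ᵀp=8.352763  c=𝟙ᵀq=68.737409  D=ac−b²=10.298525
λ₁=(c·0.161−b)/D = (68.737409·0.161−8.352763)/10.298525 = 0.263529
λ₂=(a−b·0.161)/D = (1.164827−8.352763·0.161)/10.298525 = -0.017475
w* = 0.263529·p + -0.017475·q:
  w_0 = 0.263529·1.5746 + -0.017475·6.9839 = 0.2929  (GE)
  w_1 = 0.263529·1.4970 + -0.017475·16.6706 = 0.1032  (Oracle)
  w_2 = 0.263529·0.3841 + -0.017475·11.1959 = -0.0944  (Xerox)
  w_3 = 0.263529·2.0251 + -0.017475·12.2679 = 0.3193  (Disney)
  w_4 = 0.263529·2.8720 + -0.017475·21.6191 = 0.3791  (Unilever)
Σw_i=1.0000  μᵀw=0.1610
σ²=wᵀΣw=λ₁·μ_p+λ₂ = 0.263529·0.161 + -0.017475 = 0.024953 ≈ 0.0250


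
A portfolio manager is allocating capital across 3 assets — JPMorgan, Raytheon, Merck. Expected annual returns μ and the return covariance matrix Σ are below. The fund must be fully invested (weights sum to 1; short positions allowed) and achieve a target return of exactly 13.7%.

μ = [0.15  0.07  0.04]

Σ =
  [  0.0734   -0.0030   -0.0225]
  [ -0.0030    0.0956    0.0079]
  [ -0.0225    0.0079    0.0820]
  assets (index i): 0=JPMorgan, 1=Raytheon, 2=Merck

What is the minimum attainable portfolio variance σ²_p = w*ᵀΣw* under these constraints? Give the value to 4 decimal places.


0.0525

g=Σ⁻¹μ = [2.4034  0.7186  1.0781]
h=Σ⁻¹𝟙 = [19.0768  9.6958  16.4955]
a=μᵀg=0.453936  b=𝟙ᵀg=4.200042  c=𝟙ᵀh=45.268060  D=ac−b²=2.908441
λ₁=(c·0.137−b)/D = (45.268060·0.137−4.200042)/2.908441 = 0.688232
λ₂=(a−b·0.137)/D = (0.453936−4.200042·0.137)/2.908441 = -0.041765
w* = 0.688232·g + -0.041765·h:
  w_0 = 0.688232·2.4034 + -0.041765·19.0768 = 0.8574  (JPMorgan)
  w_1 = 0.688232·0.7186 + -0.041765·9.6958 = 0.0896  (Raytheon)
  w_2 = 0.688232·1.0781 + -0.041765·16.4955 = 0.0530  (Merck)
Σw_i=1.0000  μᵀw=0.1370
σ²=wᵀΣw=λ₁·μ_p+λ₂ = 0.688232·0.137 + -0.041765 = 0.052523 ≈ 0.0525


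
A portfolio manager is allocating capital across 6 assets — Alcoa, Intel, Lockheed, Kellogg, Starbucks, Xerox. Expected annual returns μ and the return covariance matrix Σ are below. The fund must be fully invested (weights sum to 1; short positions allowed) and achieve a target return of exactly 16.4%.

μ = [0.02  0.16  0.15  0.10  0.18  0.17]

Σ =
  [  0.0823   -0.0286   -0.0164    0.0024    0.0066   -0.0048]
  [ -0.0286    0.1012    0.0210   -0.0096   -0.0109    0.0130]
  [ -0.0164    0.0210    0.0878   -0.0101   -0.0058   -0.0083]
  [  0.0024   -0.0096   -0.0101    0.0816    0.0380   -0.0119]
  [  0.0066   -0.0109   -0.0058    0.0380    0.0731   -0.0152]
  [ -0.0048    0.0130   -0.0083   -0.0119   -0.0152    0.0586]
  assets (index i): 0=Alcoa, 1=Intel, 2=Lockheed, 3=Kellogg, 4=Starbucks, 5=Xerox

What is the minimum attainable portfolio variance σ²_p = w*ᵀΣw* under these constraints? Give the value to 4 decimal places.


g=Σ⁻¹μ = [1.1113  1.3231  2.2717  0.7252  3.1935  3.9959]
h=Σ⁻¹𝟙 = [19.4503  11.3423  16.9566  12.3420  13.6583  24.5926]
a=μᵀg=1.901326  b=𝟙ᵀg=12.620690  c=𝟙ᵀh=98.341999  D=ac−b²=27.698405
λ₁=(c·0.164−b)/D = (98.341999·0.164−12.620690)/27.698405 = 0.126628
λ₂=(a−b·0.164)/D = (1.901326−12.620690·0.164)/27.698405 = -0.006082
w* = 0.126628·g + -0.006082·h:
  w_0 = 0.126628·1.1113 + -0.006082·19.4503 = 0.0224  (Alcoa)
  w_1 = 0.126628·1.3231 + -0.006082·11.3423 = 0.0986  (Intel)
  w_2 = 0.126628·2.2717 + -0.006082·16.9566 = 0.1845  (Lockheed)
  w_3 = 0.126628·0.7252 + -0.006082·12.3420 = 0.0168  (Kellogg)
  w_4 = 0.126628·3.1935 + -0.006082·13.6583 = 0.3213  (Starbucks)
  w_5 = 0.126628·3.9959 + -0.006082·24.5926 = 0.3564  (Xerox)
Σw_i=1.0000  μᵀw=0.1640
σ²=wᵀΣw=λ₁·μ_p+λ₂ = 0.126628·0.164 + -0.006082 = 0.014685 ≈ 0.0147

0.0147


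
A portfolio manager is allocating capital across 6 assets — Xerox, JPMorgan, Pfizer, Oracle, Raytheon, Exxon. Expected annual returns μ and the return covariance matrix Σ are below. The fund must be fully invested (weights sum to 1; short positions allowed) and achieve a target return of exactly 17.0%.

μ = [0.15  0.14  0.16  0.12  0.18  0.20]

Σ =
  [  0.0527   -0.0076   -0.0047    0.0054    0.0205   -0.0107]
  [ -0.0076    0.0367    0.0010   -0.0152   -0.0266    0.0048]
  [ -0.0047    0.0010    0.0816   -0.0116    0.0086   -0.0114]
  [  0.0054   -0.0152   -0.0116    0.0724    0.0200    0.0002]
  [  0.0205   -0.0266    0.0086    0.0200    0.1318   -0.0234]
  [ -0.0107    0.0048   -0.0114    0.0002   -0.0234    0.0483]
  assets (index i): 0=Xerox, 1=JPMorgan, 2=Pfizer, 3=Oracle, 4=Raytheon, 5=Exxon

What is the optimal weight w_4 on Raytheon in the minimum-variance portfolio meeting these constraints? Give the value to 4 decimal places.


0.1353

u=Σ⁻¹μ = [4.1014  6.6891  3.0851  2.5066  2.6280  6.3756]
v=Σ⁻¹𝟙 = [26.4914  46.8892  19.2865  20.6838  14.4601  33.3848]
a=μᵀu=4.094268  b=𝟙ᵀu=25.385888  c=𝟙ᵀv=161.195896  D=ac−b²=15.535967
λ₁=(c·0.170−b)/D = (161.195896·0.170−25.385888)/15.535967 = 0.129854
λ₂=(a−b·0.170)/D = (4.094268−25.385888·0.170)/15.535967 = -0.014246
w* = 0.129854·u + -0.014246·v:
  w_0 = 0.129854·4.1014 + -0.014246·26.4914 = 0.1552  (Xerox)
  w_1 = 0.129854·6.6891 + -0.014246·46.8892 = 0.2006  (JPMorgan)
  w_2 = 0.129854·3.0851 + -0.014246·19.2865 = 0.1259  (Pfizer)
  w_3 = 0.129854·2.5066 + -0.014246·20.6838 = 0.0308  (Oracle)
  w_4 = 0.129854·2.6280 + -0.014246·14.4601 = 0.1353  (Raytheon)
  w_5 = 0.129854·6.3756 + -0.014246·33.3848 = 0.3523  (Exxon)
Σw_i=1.0000  μᵀw=0.1700
σ²=wᵀΣw=λ₁·μ_p+λ₂ = 0.129854·0.170 + -0.014246 = 0.007829 ≈ 0.0078


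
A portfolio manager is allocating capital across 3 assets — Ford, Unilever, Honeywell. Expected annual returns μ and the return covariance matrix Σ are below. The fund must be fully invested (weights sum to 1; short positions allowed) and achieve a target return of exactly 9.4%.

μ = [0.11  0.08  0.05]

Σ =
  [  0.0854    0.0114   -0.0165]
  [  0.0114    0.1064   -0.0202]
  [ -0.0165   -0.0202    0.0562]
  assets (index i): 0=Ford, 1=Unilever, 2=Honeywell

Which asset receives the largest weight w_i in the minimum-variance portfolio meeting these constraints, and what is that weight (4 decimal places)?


Ford (0.6364)

x=Σ⁻¹μ = [1.4862  0.9062  1.6517]
y=Σ⁻¹𝟙 = [15.1843  12.8746  26.8791]
a=μᵀx=0.318569  b=𝟙ᵀx=4.044193  c=𝟙ᵀy=54.937989  D=ac−b²=1.146068
λ₁=(c·0.094−b)/D = (54.937989·0.094−4.044193)/1.146068 = 0.977235
λ₂=(a−b·0.094)/D = (0.318569−4.044193·0.094)/1.146068 = -0.053736
w* = 0.977235·x + -0.053736·y:
  w_0 = 0.977235·1.4862 + -0.053736·15.1843 = 0.6364  (Ford)
  w_1 = 0.977235·0.9062 + -0.053736·12.8746 = 0.1938  (Unilever)
  w_2 = 0.977235·1.6517 + -0.053736·26.8791 = 0.1698  (Honeywell)
Σw_i=1.0000  μᵀw=0.0940
σ²=wᵀΣw=λ₁·μ_p+λ₂ = 0.977235·0.094 + -0.053736 = 0.038124 ≈ 0.0381


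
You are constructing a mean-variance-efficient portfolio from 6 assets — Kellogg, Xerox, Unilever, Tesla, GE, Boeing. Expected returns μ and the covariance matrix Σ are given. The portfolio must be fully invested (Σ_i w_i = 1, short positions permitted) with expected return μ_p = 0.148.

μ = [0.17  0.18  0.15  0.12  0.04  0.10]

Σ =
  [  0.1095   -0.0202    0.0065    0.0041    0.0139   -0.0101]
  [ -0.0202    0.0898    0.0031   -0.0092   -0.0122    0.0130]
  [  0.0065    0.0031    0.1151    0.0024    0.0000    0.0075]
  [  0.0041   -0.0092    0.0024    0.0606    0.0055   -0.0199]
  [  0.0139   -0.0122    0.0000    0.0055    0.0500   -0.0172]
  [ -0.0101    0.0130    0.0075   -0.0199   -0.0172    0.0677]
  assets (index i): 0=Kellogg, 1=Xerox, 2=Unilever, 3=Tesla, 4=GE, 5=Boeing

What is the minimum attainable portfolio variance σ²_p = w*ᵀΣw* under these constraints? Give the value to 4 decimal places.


0.0153

p=Σ⁻¹μ = [1.9015  2.5395  0.9140  2.8507  1.3903  2.3631]
q=Σ⁻¹𝟙 = [9.7219  15.4948  5.4698  24.2707  27.6250  26.7928]
a=μᵀp=1.551457  b=𝟙ᵀp=11.959033  c=𝟙ᵀq=109.375051  D=ac−b²=26.672243
λ₁=(c·0.148−b)/D = (109.375051·0.148−11.959033)/26.672243 = 0.158535
λ₂=(a−b·0.148)/D = (1.551457−11.959033·0.148)/26.672243 = -0.008191
w* = 0.158535·p + -0.008191·q:
  w_0 = 0.158535·1.9015 + -0.008191·9.7219 = 0.2218  (Kellogg)
  w_1 = 0.158535·2.5395 + -0.008191·15.4948 = 0.2757  (Xerox)
  w_2 = 0.158535·0.9140 + -0.008191·5.4698 = 0.1001  (Unilever)
  w_3 = 0.158535·2.8507 + -0.008191·24.2707 = 0.2531  (Tesla)
  w_4 = 0.158535·1.3903 + -0.008191·27.6250 = -0.0059  (GE)
  w_5 = 0.158535·2.3631 + -0.008191·26.7928 = 0.1552  (Boeing)
Σw_i=1.0000  μᵀw=0.1480
σ²=wᵀΣw=λ₁·μ_p+λ₂ = 0.158535·0.148 + -0.008191 = 0.015272 ≈ 0.0153


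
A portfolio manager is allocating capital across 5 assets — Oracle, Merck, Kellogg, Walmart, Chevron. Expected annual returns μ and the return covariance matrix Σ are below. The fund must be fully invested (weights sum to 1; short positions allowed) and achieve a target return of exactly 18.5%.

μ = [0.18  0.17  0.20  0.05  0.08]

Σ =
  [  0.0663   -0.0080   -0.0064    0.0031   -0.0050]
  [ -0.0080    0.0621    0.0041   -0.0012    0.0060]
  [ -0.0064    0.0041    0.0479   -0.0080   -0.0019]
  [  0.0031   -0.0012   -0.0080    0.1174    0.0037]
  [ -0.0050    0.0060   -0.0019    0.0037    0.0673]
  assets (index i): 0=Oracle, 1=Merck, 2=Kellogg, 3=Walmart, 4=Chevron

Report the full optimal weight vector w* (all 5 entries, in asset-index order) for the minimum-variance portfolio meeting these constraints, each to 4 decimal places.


x=Σ⁻¹μ = [3.5602  2.7811  4.5699  0.6308  1.2996]
y=Σ⁻¹𝟙 = [20.0441  15.7969  24.3612  9.3338  15.1143]
a=μᵀx=2.163095  b=𝟙ᵀx=12.841483  c=𝟙ᵀy=84.650259  D=ac−b²=18.202847
λ₁=(c·0.185−b)/D = (84.650259·0.185−12.841483)/18.202847 = 0.154856
λ₂=(a−b·0.185)/D = (2.163095−12.841483·0.185)/18.202847 = -0.011678
w* = 0.154856·x + -0.011678·y:
  w_0 = 0.154856·3.5602 + -0.011678·20.0441 = 0.3172  (Oracle)
  w_1 = 0.154856·2.7811 + -0.011678·15.7969 = 0.2462  (Merck)
  w_2 = 0.154856·4.5699 + -0.011678·24.3612 = 0.4232  (Kellogg)
  w_3 = 0.154856·0.6308 + -0.011678·9.3338 = -0.0113  (Walmart)
  w_4 = 0.154856·1.2996 + -0.011678·15.1143 = 0.0247  (Chevron)
Σw_i=1.0000  μᵀw=0.1850
σ²=wᵀΣw=λ₁·μ_p+λ₂ = 0.154856·0.185 + -0.011678 = 0.016970 ≈ 0.0170

0.3172  0.2462  0.4232  -0.0113  0.0247


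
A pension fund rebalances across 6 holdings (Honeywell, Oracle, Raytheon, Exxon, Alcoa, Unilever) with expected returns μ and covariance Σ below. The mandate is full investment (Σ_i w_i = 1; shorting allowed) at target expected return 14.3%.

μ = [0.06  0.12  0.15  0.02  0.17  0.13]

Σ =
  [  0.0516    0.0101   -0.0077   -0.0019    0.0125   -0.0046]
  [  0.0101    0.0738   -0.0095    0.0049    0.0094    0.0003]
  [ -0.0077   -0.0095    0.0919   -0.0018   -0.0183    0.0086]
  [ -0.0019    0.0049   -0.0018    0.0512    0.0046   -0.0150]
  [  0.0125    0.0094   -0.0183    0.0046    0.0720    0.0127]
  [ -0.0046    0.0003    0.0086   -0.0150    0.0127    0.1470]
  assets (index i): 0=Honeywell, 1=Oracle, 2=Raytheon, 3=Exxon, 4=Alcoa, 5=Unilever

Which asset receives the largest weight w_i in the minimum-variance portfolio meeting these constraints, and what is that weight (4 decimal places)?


Alcoa (0.3495)

g=Σ⁻¹μ = [0.6681  1.4877  2.2937  0.2983  2.5123  0.5814]
h=Σ⁻¹𝟙 = [18.5822  10.2033  15.2761  21.0979  10.5046  7.7150]
a=μᵀg=1.071293  b=𝟙ᵀg=7.841443  c=𝟙ᵀh=83.379094  D=ac−b²=27.835244
λ₁=(c·0.143−b)/D = (83.379094·0.143−7.841443)/27.835244 = 0.146640
λ₂=(a−b·0.143)/D = (1.071293−7.841443·0.143)/27.835244 = -0.001797
w* = 0.146640·g + -0.001797·h:
  w_0 = 0.146640·0.6681 + -0.001797·18.5822 = 0.0646  (Honeywell)
  w_1 = 0.146640·1.4877 + -0.001797·10.2033 = 0.1998  (Oracle)
  w_2 = 0.146640·2.2937 + -0.001797·15.2761 = 0.3089  (Raytheon)
  w_3 = 0.146640·0.2983 + -0.001797·21.0979 = 0.0058  (Exxon)
  w_4 = 0.146640·2.5123 + -0.001797·10.5046 = 0.3495  (Alcoa)
  w_5 = 0.146640·0.5814 + -0.001797·7.7150 = 0.0714  (Unilever)
Σw_i=1.0000  μᵀw=0.1430
σ²=wᵀΣw=λ₁·μ_p+λ₂ = 0.146640·0.143 + -0.001797 = 0.019172 ≈ 0.0192


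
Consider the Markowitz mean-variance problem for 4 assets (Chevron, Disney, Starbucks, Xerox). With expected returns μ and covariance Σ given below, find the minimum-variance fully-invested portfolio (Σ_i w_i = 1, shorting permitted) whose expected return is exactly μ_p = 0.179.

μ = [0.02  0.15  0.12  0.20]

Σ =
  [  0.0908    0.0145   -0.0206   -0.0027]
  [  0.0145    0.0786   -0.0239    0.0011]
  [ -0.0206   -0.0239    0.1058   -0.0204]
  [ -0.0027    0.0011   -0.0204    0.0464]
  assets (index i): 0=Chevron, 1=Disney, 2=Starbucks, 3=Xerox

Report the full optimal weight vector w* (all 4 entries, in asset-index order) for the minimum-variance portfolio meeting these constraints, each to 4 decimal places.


-0.0581  0.2494  0.2373  0.5714

x=Σ⁻¹μ = [0.6326  2.6013  2.9188  5.5687]
y=Σ⁻¹𝟙 = [14.3487  16.3358  22.0466  31.6923]
a=μᵀx=1.866842  b=𝟙ᵀx=11.721405  c=𝟙ᵀy=84.423442  D=ac−b²=20.213862
λ₁=(c·0.179−b)/D = (84.423442·0.179−11.721405)/20.213862 = 0.167726
λ₂=(a−b·0.179)/D = (1.866842−11.721405·0.179)/20.213862 = -0.011442
w* = 0.167726·x + -0.011442·y:
  w_0 = 0.167726·0.6326 + -0.011442·14.3487 = -0.0581  (Chevron)
  w_1 = 0.167726·2.6013 + -0.011442·16.3358 = 0.2494  (Disney)
  w_2 = 0.167726·2.9188 + -0.011442·22.0466 = 0.2373  (Starbucks)
  w_3 = 0.167726·5.5687 + -0.011442·31.6923 = 0.5714  (Xerox)
Σw_i=1.0000  μᵀw=0.1790
σ²=wᵀΣw=λ₁·μ_p+λ₂ = 0.167726·0.179 + -0.011442 = 0.018581 ≈ 0.0186


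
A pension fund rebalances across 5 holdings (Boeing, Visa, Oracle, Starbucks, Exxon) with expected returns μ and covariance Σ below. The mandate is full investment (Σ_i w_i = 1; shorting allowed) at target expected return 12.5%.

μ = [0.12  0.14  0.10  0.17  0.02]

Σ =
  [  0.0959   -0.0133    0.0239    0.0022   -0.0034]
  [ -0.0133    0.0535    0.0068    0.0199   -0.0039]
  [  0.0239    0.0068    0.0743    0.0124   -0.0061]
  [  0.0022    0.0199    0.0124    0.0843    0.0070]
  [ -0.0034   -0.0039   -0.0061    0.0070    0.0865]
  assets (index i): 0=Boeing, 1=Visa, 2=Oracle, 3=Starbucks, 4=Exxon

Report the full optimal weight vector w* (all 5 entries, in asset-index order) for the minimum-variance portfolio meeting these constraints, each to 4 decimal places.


g=Σ⁻¹μ = [1.4594  2.4603  0.4607  1.3029  0.3266]
h=Σ⁻¹𝟙 = [11.4615  19.7344  8.2751  4.5987  13.1124]
a=μᵀg=0.793649  b=𝟙ᵀg=6.009736  c=𝟙ᵀh=57.182083  D=ac−b²=9.265549
λ₁=(c·0.125−b)/D = (57.182083·0.125−6.009736)/9.265549 = 0.122823
λ₂=(a−b·0.125)/D = (0.793649−6.009736·0.125)/9.265549 = 0.004579
w* = 0.122823·g + 0.004579·h:
  w_0 = 0.122823·1.4594 + 0.004579·11.4615 = 0.2317  (Boeing)
  w_1 = 0.122823·2.4603 + 0.004579·19.7344 = 0.3926  (Visa)
  w_2 = 0.122823·0.4607 + 0.004579·8.2751 = 0.0945  (Oracle)
  w_3 = 0.122823·1.3029 + 0.004579·4.5987 = 0.1811  (Starbucks)
  w_4 = 0.122823·0.3266 + 0.004579·13.1124 = 0.1002  (Exxon)
Σw_i=1.0000  μᵀw=0.1250
σ²=wᵀΣw=λ₁·μ_p+λ₂ = 0.122823·0.125 + 0.004579 = 0.019932 ≈ 0.0199

0.2317  0.3926  0.0945  0.1811  0.1002


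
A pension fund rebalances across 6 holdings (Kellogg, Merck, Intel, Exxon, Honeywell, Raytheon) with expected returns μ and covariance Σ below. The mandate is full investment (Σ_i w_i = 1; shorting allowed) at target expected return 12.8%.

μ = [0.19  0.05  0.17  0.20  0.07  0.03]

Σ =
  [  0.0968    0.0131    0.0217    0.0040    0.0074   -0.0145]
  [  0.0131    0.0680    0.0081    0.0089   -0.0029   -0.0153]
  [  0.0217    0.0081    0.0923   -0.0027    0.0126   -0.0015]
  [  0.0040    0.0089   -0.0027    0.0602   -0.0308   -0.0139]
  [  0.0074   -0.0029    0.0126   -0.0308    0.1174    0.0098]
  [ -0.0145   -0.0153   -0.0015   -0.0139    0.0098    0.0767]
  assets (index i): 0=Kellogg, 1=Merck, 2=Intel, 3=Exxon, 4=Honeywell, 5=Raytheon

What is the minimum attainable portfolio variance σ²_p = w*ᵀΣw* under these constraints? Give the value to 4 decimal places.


p=Σ⁻¹μ = [1.5514  0.0625  1.4329  4.2747  1.3570  1.3262]
q=Σ⁻¹𝟙 = [7.8789  14.1560  7.1004  25.4851  12.5836  20.5007]
a=μᵀp=1.531207  b=𝟙ᵀp=10.004761  c=𝟙ᵀq=87.704791  D=ac−b²=34.198936
λ₁=(c·0.128−b)/D = (87.704791·0.128−10.004761)/34.198936 = 0.035716
λ₂=(a−b·0.128)/D = (1.531207−10.004761·0.128)/34.198936 = 0.007328
w* = 0.035716·p + 0.007328·q:
  w_0 = 0.035716·1.5514 + 0.007328·7.8789 = 0.1131  (Kellogg)
  w_1 = 0.035716·0.0625 + 0.007328·14.1560 = 0.1060  (Merck)
  w_2 = 0.035716·1.4329 + 0.007328·7.1004 = 0.1032  (Intel)
  w_3 = 0.035716·4.2747 + 0.007328·25.4851 = 0.3394  (Exxon)
  w_4 = 0.035716·1.3570 + 0.007328·12.5836 = 0.1407  (Honeywell)
  w_5 = 0.035716·1.3262 + 0.007328·20.5007 = 0.1976  (Raytheon)
Σw_i=1.0000  μᵀw=0.1280
σ²=wᵀΣw=λ₁·μ_p+λ₂ = 0.035716·0.128 + 0.007328 = 0.011899 ≈ 0.0119

0.0119


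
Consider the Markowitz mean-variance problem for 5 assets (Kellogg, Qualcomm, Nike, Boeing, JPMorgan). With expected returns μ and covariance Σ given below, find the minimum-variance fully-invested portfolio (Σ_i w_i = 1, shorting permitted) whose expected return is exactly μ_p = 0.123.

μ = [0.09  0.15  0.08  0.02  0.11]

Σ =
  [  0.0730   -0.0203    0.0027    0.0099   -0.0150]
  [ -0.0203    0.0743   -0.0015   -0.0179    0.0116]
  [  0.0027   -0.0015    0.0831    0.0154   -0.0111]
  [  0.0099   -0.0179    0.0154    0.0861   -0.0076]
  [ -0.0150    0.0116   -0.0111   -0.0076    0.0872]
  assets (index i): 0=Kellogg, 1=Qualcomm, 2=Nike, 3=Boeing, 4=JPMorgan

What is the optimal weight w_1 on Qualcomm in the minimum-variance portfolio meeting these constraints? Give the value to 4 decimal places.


0.4252

x=Σ⁻¹μ = [2.1303  2.5010  1.0516  0.4488  1.4682]
y=Σ⁻¹𝟙 = [20.1470  19.9412  11.3634  12.7207  14.8360]
a=μᵀx=0.821479  b=𝟙ᵀx=7.599851  c=𝟙ᵀy=79.008220  D=ac−b²=7.145825
λ₁=(c·0.123−b)/D = (79.008220·0.123−7.599851)/7.145825 = 0.296419
λ₂=(a−b·0.123)/D = (0.821479−7.599851·0.123)/7.145825 = -0.015856
w* = 0.296419·x + -0.015856·y:
  w_0 = 0.296419·2.1303 + -0.015856·20.1470 = 0.3120  (Kellogg)
  w_1 = 0.296419·2.5010 + -0.015856·19.9412 = 0.4252  (Qualcomm)
  w_2 = 0.296419·1.0516 + -0.015856·11.3634 = 0.1315  (Nike)
  w_3 = 0.296419·0.4488 + -0.015856·12.7207 = -0.0687  (Boeing)
  w_4 = 0.296419·1.4682 + -0.015856·14.8360 = 0.2000  (JPMorgan)
Σw_i=1.0000  μᵀw=0.1230
σ²=wᵀΣw=λ₁·μ_p+λ₂ = 0.296419·0.123 + -0.015856 = 0.020604 ≈ 0.0206


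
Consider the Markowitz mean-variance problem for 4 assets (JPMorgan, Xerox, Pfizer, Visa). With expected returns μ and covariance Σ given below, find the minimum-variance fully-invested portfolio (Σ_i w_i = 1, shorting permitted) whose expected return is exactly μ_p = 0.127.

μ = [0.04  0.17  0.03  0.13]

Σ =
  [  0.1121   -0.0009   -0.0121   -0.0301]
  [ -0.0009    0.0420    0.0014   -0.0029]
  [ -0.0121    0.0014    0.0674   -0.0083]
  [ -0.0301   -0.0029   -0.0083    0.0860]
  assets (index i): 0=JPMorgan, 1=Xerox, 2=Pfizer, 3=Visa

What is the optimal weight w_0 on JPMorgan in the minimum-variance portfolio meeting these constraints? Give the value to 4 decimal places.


0.1337

g=Σ⁻¹μ = [1.0394  4.1877  0.8026  2.0941]
h=Σ⁻¹𝟙 = [16.6875  24.9031  19.8053  20.2197]
a=μᵀg=1.049796  b=𝟙ᵀg=8.123747  c=𝟙ᵀh=81.615641  D=ac−b²=19.684481
λ₁=(c·0.127−b)/D = (81.615641·0.127−8.123747)/19.684481 = 0.113868
λ₂=(a−b·0.127)/D = (1.049796−8.123747·0.127)/19.684481 = 0.000918
w* = 0.113868·g + 0.000918·h:
  w_0 = 0.113868·1.0394 + 0.000918·16.6875 = 0.1337  (JPMorgan)
  w_1 = 0.113868·4.1877 + 0.000918·24.9031 = 0.4997  (Xerox)
  w_2 = 0.113868·0.8026 + 0.000918·19.8053 = 0.1096  (Pfizer)
  w_3 = 0.113868·2.0941 + 0.000918·20.2197 = 0.2570  (Visa)
Σw_i=1.0000  μᵀw=0.1270
σ²=wᵀΣw=λ₁·μ_p+λ₂ = 0.113868·0.127 + 0.000918 = 0.015380 ≈ 0.0154


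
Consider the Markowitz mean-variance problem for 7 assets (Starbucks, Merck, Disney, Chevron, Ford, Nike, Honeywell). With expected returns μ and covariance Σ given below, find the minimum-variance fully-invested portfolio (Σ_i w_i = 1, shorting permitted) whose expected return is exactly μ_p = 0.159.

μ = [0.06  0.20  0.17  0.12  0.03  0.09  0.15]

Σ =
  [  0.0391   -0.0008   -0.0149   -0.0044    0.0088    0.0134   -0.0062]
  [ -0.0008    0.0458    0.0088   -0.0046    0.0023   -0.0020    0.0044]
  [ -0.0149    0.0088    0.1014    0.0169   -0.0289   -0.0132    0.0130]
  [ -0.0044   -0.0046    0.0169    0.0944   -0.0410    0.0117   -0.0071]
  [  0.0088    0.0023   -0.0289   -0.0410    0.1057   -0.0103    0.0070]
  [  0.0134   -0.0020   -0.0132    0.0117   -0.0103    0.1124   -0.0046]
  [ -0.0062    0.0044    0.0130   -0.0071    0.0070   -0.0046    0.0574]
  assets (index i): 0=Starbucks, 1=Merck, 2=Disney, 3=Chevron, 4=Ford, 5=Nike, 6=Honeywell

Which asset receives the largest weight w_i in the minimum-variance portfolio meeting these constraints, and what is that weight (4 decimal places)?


p=Σ⁻¹μ = [2.2534  4.0688  1.4362  1.8507  1.0357  0.7730  2.3840]
q=Σ⁻¹𝟙 = [29.2793  19.5257  13.0590  18.2221  16.8585  7.6286  16.9392]
a=μᵀp=1.873447  b=𝟙ᵀp=13.801777  c=𝟙ᵀq=121.512321  D=ac−b²=37.157885
λ₁=(c·0.159−b)/D = (121.512321·0.159−13.801777)/37.157885 = 0.148520
λ₂=(a−b·0.159)/D = (1.873447−13.801777·0.159)/37.157885 = -0.008640
w* = 0.148520·p + -0.008640·q:
  w_0 = 0.148520·2.2534 + -0.008640·29.2793 = 0.0817  (Starbucks)
  w_1 = 0.148520·4.0688 + -0.008640·19.5257 = 0.4356  (Merck)
  w_2 = 0.148520·1.4362 + -0.008640·13.0590 = 0.1005  (Disney)
  w_3 = 0.148520·1.8507 + -0.008640·18.2221 = 0.1174  (Chevron)
  w_4 = 0.148520·1.0357 + -0.008640·16.8585 = 0.0082  (Ford)
  w_5 = 0.148520·0.7730 + -0.008640·7.6286 = 0.0489  (Nike)
  w_6 = 0.148520·2.3840 + -0.008640·16.9392 = 0.2077  (Honeywell)
Σw_i=1.0000  μᵀw=0.1590
σ²=wᵀΣw=λ₁·μ_p+λ₂ = 0.148520·0.159 + -0.008640 = 0.014975 ≈ 0.0150

Merck (0.4356)


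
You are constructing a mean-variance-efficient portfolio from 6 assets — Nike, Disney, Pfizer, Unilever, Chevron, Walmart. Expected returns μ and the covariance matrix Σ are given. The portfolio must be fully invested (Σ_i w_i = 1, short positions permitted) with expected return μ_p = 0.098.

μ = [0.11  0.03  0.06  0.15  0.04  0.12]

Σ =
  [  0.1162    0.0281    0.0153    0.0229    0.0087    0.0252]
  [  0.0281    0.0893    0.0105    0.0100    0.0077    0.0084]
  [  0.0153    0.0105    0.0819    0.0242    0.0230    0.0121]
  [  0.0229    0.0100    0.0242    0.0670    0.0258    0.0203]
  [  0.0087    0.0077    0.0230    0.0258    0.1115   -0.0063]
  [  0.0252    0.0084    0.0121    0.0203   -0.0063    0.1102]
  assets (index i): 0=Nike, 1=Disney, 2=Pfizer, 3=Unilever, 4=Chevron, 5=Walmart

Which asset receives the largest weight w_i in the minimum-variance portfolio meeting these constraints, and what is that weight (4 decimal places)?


Unilever (0.3151)

x=Σ⁻¹μ = [0.4522  -0.0765  0.0186  1.9319  -0.0866  0.6285]
y=Σ⁻¹𝟙 = [2.8467  7.7601  6.2324  6.4009  5.7999  6.3001]
a=μᵀx=0.410296  b=𝟙ᵀx=2.868015  c=𝟙ᵀy=35.340020  D=ac−b²=6.274371
λ₁=(c·0.098−b)/D = (35.340020·0.098−2.868015)/6.274371 = 0.094879
λ₂=(a−b·0.098)/D = (0.410296−2.868015·0.098)/6.274371 = 0.020597
w* = 0.094879·x + 0.020597·y:
  w_0 = 0.094879·0.4522 + 0.020597·2.8467 = 0.1015  (Nike)
  w_1 = 0.094879·-0.0765 + 0.020597·7.7601 = 0.1526  (Disney)
  w_2 = 0.094879·0.0186 + 0.020597·6.2324 = 0.1301  (Pfizer)
  w_3 = 0.094879·1.9319 + 0.020597·6.4009 = 0.3151  (Unilever)
  w_4 = 0.094879·-0.0866 + 0.020597·5.7999 = 0.1112  (Chevron)
  w_5 = 0.094879·0.6285 + 0.020597·6.3001 = 0.1894  (Walmart)
Σw_i=1.0000  μᵀw=0.0980
σ²=wᵀΣw=λ₁·μ_p+λ₂ = 0.094879·0.098 + 0.020597 = 0.029895 ≈ 0.0299


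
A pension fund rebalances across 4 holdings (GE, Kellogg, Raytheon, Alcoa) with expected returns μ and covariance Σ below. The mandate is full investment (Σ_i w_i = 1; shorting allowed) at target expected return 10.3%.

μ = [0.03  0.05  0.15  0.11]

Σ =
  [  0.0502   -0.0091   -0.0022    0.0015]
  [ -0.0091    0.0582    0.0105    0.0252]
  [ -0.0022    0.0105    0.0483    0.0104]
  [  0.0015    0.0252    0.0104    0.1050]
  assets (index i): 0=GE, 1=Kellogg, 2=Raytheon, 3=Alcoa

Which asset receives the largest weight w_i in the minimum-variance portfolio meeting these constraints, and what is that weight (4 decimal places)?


Raytheon (0.5089)

p=Σ⁻¹μ = [0.7297  0.1311  2.9568  0.7129]
q=Σ⁻¹𝟙 = [23.5080  16.1523  17.4927  3.5788]
a=μᵀp=0.550384  b=𝟙ᵀp=4.530434  c=𝟙ᵀq=60.731833  D=ac−b²=12.901008
λ₁=(c·0.103−b)/D = (60.731833·0.103−4.530434)/12.901008 = 0.133706
λ₂=(a−b·0.103)/D = (0.550384−4.530434·0.103)/12.901008 = 0.006492
w* = 0.133706·p + 0.006492·q:
  w_0 = 0.133706·0.7297 + 0.006492·23.5080 = 0.2502  (GE)
  w_1 = 0.133706·0.1311 + 0.006492·16.1523 = 0.1224  (Kellogg)
  w_2 = 0.133706·2.9568 + 0.006492·17.4927 = 0.5089  (Raytheon)
  w_3 = 0.133706·0.7129 + 0.006492·3.5788 = 0.1185  (Alcoa)
Σw_i=1.0000  μᵀw=0.1030
σ²=wᵀΣw=λ₁·μ_p+λ₂ = 0.133706·0.103 + 0.006492 = 0.020263 ≈ 0.0203


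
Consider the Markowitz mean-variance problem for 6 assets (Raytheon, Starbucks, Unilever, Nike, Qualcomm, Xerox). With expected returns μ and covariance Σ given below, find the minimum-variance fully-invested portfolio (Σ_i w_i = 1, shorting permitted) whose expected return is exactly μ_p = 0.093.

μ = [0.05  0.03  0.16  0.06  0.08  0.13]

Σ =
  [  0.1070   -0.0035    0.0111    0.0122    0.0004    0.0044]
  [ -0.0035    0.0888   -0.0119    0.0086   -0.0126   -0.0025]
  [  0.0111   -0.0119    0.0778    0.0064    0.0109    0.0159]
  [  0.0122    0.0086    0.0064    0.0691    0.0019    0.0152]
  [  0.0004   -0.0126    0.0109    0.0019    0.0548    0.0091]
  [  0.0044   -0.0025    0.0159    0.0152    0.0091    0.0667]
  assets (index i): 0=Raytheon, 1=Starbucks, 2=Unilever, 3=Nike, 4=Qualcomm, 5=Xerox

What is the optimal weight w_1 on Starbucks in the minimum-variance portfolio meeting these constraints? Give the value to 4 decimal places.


0.1862

x=Σ⁻¹μ = [0.2275  0.7372  1.6907  0.2523  1.0573  1.3569]
y=Σ⁻¹𝟙 = [7.5464  14.8027  9.0907  8.0715  18.0845  8.5758]
a=μᵀx=0.580113  b=𝟙ᵀx=5.321810  c=𝟙ᵀy=66.171552  D=ac−b²=10.065315
λ₁=(c·0.093−b)/D = (66.171552·0.093−5.321810)/10.065315 = 0.082674
λ₂=(a−b·0.093)/D = (0.580113−5.321810·0.093)/10.065315 = 0.008463
w* = 0.082674·x + 0.008463·y:
  w_0 = 0.082674·0.2275 + 0.008463·7.5464 = 0.0827  (Raytheon)
  w_1 = 0.082674·0.7372 + 0.008463·14.8027 = 0.1862  (Starbucks)
  w_2 = 0.082674·1.6907 + 0.008463·9.0907 = 0.2167  (Unilever)
  w_3 = 0.082674·0.2523 + 0.008463·8.0715 = 0.0892  (Nike)
  w_4 = 0.082674·1.0573 + 0.008463·18.0845 = 0.2405  (Qualcomm)
  w_5 = 0.082674·1.3569 + 0.008463·8.5758 = 0.1848  (Xerox)
Σw_i=1.0000  μᵀw=0.0930
σ²=wᵀΣw=λ₁·μ_p+λ₂ = 0.082674·0.093 + 0.008463 = 0.016152 ≈ 0.0162


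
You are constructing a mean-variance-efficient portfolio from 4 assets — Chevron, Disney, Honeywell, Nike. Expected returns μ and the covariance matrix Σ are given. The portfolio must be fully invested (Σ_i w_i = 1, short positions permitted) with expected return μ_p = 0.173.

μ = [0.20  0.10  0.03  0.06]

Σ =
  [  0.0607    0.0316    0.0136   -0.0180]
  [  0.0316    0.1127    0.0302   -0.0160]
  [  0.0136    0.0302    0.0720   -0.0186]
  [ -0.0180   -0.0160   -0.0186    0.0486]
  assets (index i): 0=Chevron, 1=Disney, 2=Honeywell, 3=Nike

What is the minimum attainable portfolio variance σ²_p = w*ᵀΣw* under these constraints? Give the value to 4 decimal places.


0.0331

x=Σ⁻¹μ = [4.0345  0.0666  0.3743  2.8940]
y=Σ⁻¹𝟙 = [21.6208  3.1966  17.8888  36.4826]
a=μᵀx=0.998440  b=𝟙ᵀx=7.369450  c=𝟙ᵀy=79.188853  D=ac−b²=24.756568
λ₁=(c·0.173−b)/D = (79.188853·0.173−7.369450)/24.756568 = 0.255699
λ₂=(a−b·0.173)/D = (0.998440−7.369450·0.173)/24.756568 = -0.011168
w* = 0.255699·x + -0.011168·y:
  w_0 = 0.255699·4.0345 + -0.011168·21.6208 = 0.7902  (Chevron)
  w_1 = 0.255699·0.0666 + -0.011168·3.1966 = -0.0187  (Disney)
  w_2 = 0.255699·0.3743 + -0.011168·17.8888 = -0.1041  (Honeywell)
  w_3 = 0.255699·2.8940 + -0.011168·36.4826 = 0.3326  (Nike)
Σw_i=1.0000  μᵀw=0.1730
σ²=wᵀΣw=λ₁·μ_p+λ₂ = 0.255699·0.173 + -0.011168 = 0.033068 ≈ 0.0331


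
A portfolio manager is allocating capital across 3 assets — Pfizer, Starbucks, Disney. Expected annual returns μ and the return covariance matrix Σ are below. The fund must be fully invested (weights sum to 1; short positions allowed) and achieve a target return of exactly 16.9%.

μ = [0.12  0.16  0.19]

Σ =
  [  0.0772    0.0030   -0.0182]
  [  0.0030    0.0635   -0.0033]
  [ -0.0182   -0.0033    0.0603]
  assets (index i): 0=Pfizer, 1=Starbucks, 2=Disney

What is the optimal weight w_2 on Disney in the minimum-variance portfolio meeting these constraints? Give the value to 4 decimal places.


x=Σ⁻¹μ = [2.4001  2.6151  4.0184]
y=Σ⁻¹𝟙 = [17.7050  16.0969  22.8085]
a=μᵀx=1.469941  b=𝟙ᵀx=9.033707  c=𝟙ᵀy=56.610322  D=ac−b²=1.605983
λ₁=(c·0.169−b)/D = (56.610322·0.169−9.033707)/1.605983 = 0.332157
λ₂=(a−b·0.169)/D = (1.469941−9.033707·0.169)/1.605983 = -0.035340
w* = 0.332157·x + -0.035340·y:
  w_0 = 0.332157·2.4001 + -0.035340·17.7050 = 0.1715  (Pfizer)
  w_1 = 0.332157·2.6151 + -0.035340·16.0969 = 0.2998  (Starbucks)
  w_2 = 0.332157·4.0184 + -0.035340·22.8085 = 0.5287  (Disney)
Σw_i=1.0000  μᵀw=0.1690
σ²=wᵀΣw=λ₁·μ_p+λ₂ = 0.332157·0.169 + -0.035340 = 0.020795 ≈ 0.0208

0.5287


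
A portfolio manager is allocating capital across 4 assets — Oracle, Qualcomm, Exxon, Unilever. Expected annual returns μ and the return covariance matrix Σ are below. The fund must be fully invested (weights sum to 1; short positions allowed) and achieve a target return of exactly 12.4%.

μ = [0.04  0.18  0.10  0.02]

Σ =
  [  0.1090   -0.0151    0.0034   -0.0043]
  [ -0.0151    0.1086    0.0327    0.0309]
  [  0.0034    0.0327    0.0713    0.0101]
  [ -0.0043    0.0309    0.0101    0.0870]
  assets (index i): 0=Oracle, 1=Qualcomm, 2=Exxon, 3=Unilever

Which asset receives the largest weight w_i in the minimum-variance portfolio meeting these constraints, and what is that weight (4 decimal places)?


Qualcomm (0.4783)

u=Σ⁻¹μ = [0.5579  1.6463  0.6784  -0.4060]
v=Σ⁻¹𝟙 = [9.9141  5.0093  9.9735  9.0473]
a=μᵀu=0.378365  b=𝟙ᵀu=2.476530  c=𝟙ᵀv=33.944119  D=ac−b²=6.710047
λ₁=(c·0.124−b)/D = (33.944119·0.124−2.476530)/6.710047 = 0.258201
λ₂=(a−b·0.124)/D = (0.378365−2.476530·0.124)/6.710047 = 0.010622
w* = 0.258201·u + 0.010622·v:
  w_0 = 0.258201·0.5579 + 0.010622·9.9141 = 0.2493  (Oracle)
  w_1 = 0.258201·1.6463 + 0.010622·5.0093 = 0.4783  (Qualcomm)
  w_2 = 0.258201·0.6784 + 0.010622·9.9735 = 0.2811  (Exxon)
  w_3 = 0.258201·-0.4060 + 0.010622·9.0473 = -0.0087  (Unilever)
Σw_i=1.0000  μᵀw=0.1240
σ²=wᵀΣw=λ₁·μ_p+λ₂ = 0.258201·0.124 + 0.010622 = 0.042639 ≈ 0.0426


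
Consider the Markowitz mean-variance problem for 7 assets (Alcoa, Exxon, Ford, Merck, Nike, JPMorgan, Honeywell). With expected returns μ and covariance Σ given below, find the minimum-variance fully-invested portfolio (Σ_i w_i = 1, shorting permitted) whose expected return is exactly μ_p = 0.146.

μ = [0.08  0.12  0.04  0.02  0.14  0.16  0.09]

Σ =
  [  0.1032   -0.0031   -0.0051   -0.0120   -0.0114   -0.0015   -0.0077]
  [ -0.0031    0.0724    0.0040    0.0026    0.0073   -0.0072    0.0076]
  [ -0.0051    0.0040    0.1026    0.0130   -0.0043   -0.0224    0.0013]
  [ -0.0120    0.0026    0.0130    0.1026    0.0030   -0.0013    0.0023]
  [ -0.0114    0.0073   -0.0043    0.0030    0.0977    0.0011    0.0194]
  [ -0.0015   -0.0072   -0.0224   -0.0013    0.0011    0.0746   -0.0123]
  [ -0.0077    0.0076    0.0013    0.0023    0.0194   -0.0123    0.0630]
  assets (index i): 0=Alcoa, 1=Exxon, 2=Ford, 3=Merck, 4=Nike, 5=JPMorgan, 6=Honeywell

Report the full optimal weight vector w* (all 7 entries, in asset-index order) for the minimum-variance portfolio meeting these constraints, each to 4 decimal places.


0.0754  0.2500  0.0399  -0.1422  0.2018  0.4458  0.1294

x=Σ⁻¹μ = [1.1750  1.6538  1.0240  0.1288  1.1463  2.8773  1.5556]
y=Σ⁻¹𝟙 = [14.2567  12.9378  13.7009  9.0175  7.5548  21.9697  17.4058]
a=μᵀx=1.096852  b=𝟙ᵀx=9.560800  c=𝟙ᵀy=96.843143  D=ac−b²=14.813690
λ₁=(c·0.146−b)/D = (96.843143·0.146−9.560800)/14.813690 = 0.309059
λ₂=(a−b·0.146)/D = (1.096852−9.560800·0.146)/14.813690 = -0.020186
w* = 0.309059·x + -0.020186·y:
  w_0 = 0.309059·1.1750 + -0.020186·14.2567 = 0.0754  (Alcoa)
  w_1 = 0.309059·1.6538 + -0.020186·12.9378 = 0.2500  (Exxon)
  w_2 = 0.309059·1.0240 + -0.020186·13.7009 = 0.0399  (Ford)
  w_3 = 0.309059·0.1288 + -0.020186·9.0175 = -0.1422  (Merck)
  w_4 = 0.309059·1.1463 + -0.020186·7.5548 = 0.2018  (Nike)
  w_5 = 0.309059·2.8773 + -0.020186·21.9697 = 0.4458  (JPMorgan)
  w_6 = 0.309059·1.5556 + -0.020186·17.4058 = 0.1294  (Honeywell)
Σw_i=1.0000  μᵀw=0.1460
σ²=wᵀΣw=λ₁·μ_p+λ₂ = 0.309059·0.146 + -0.020186 = 0.024937 ≈ 0.0249


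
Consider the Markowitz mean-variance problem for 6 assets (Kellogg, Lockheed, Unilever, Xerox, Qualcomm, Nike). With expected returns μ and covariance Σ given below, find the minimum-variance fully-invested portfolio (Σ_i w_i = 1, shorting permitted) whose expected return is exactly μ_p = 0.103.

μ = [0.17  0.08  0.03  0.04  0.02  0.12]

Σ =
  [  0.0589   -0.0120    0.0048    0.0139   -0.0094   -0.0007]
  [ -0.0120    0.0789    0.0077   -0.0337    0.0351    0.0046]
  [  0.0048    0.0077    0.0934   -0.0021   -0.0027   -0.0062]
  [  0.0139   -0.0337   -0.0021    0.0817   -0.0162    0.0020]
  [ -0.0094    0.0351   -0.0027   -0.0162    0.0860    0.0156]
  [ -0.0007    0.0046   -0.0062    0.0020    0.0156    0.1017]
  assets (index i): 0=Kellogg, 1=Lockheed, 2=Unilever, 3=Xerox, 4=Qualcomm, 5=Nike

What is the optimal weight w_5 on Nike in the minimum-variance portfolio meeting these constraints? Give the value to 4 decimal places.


g=Σ⁻¹μ = [3.0671  1.7816  0.1002  0.6281  -0.2469  1.1521]
h=Σ⁻¹𝟙 = [16.9443  17.9885  9.5483  18.5032  8.4621  8.0560]
a=μᵀg=0.825378  b=𝟙ᵀg=6.482148  c=𝟙ᵀh=79.502331  D=ac−b²=23.601206
λ₁=(c·0.103−b)/D = (79.502331·0.103−6.482148)/23.601206 = 0.072310
λ₂=(a−b·0.103)/D = (0.825378−6.482148·0.103)/23.601206 = 0.006683
w* = 0.072310·g + 0.006683·h:
  w_0 = 0.072310·3.0671 + 0.006683·16.9443 = 0.3350  (Kellogg)
  w_1 = 0.072310·1.7816 + 0.006683·17.9885 = 0.2490  (Lockheed)
  w_2 = 0.072310·0.1002 + 0.006683·9.5483 = 0.0710  (Unilever)
  w_3 = 0.072310·0.6281 + 0.006683·18.5032 = 0.1691  (Xerox)
  w_4 = 0.072310·-0.2469 + 0.006683·8.4621 = 0.0387  (Qualcomm)
  w_5 = 0.072310·1.1521 + 0.006683·8.0560 = 0.1371  (Nike)
Σw_i=1.0000  μᵀw=0.1030
σ²=wᵀΣw=λ₁·μ_p+λ₂ = 0.072310·0.103 + 0.006683 = 0.014130 ≈ 0.0141

0.1371


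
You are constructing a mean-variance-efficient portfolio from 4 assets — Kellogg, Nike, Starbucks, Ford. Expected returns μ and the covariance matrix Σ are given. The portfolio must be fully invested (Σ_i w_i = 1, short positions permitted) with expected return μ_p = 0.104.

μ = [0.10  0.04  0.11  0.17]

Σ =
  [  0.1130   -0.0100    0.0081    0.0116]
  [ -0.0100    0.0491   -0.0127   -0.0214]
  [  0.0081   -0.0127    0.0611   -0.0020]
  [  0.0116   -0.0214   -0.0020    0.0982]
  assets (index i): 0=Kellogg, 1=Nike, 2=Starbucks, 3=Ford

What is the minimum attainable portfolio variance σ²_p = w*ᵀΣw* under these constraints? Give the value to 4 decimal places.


0.0134

x=Σ⁻¹μ = [0.7134  2.5356  2.3063  2.2464]
y=Σ⁻¹𝟙 = [8.5560  35.7127  23.2259  17.4282]
a=μᵀx=0.808353  b=𝟙ᵀx=7.801764  c=𝟙ᵀy=84.922896  D=ac−b²=7.780184
λ₁=(c·0.104−b)/D = (84.922896·0.104−7.801764)/7.780184 = 0.132416
λ₂=(a−b·0.104)/D = (0.808353−7.801764·0.104)/7.780184 = -0.000389
w* = 0.132416·x + -0.000389·y:
  w_0 = 0.132416·0.7134 + -0.000389·8.5560 = 0.0911  (Kellogg)
  w_1 = 0.132416·2.5356 + -0.000389·35.7127 = 0.3218  (Nike)
  w_2 = 0.132416·2.3063 + -0.000389·23.2259 = 0.2963  (Starbucks)
  w_3 = 0.132416·2.2464 + -0.000389·17.4282 = 0.2907  (Ford)
Σw_i=1.0000  μᵀw=0.1040
σ²=wᵀΣw=λ₁·μ_p+λ₂ = 0.132416·0.104 + -0.000389 = 0.013382 ≈ 0.0134
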